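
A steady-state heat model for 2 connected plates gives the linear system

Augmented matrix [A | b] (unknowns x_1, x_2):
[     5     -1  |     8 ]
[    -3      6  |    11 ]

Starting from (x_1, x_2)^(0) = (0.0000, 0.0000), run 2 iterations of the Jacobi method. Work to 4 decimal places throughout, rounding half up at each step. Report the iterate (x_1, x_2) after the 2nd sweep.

(1.9667, 2.6333)

Iteration 1:
  x_1 = (8 - (-1)·0.0000) / (5) = 1.6000
  x_2 = (11 - (-3)·0.0000) / (6) = 1.8333
Iteration 2:
  x_1 = (8 - (-1)·1.8333) / (5) = 1.9667
  x_2 = (11 - (-3)·1.6000) / (6) = 2.6333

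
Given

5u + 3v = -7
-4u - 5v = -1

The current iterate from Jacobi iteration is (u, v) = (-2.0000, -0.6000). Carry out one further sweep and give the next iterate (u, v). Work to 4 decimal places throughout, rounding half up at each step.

(-1.0400, 1.8000)

One sweep:
  u = (-7 - (3)·-0.6000) / (5) = -1.0400
  v = (-1 - (-4)·-2.0000) / (-5) = 1.8000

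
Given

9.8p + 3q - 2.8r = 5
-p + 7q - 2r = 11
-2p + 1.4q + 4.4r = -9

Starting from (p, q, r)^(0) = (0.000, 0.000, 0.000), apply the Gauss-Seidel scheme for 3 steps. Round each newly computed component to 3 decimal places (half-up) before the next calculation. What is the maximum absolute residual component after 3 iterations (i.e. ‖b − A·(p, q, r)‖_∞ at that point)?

Iteration 1:
  p = (5 - (3)·0.000 - (-2.8)·0.000) / (9.8) = 0.510
  q = (11 - (-1)·0.510 - (-2)·0.000) / (7) = 1.644
  r = (-9 - (-2)·0.510 - (1.4)·1.644) / (4.4) = -2.337
Iteration 2:
  p = (5 - (3)·1.644 - (-2.8)·-2.337) / (9.8) = -0.661
  q = (11 - (-1)·-0.661 - (-2)·-2.337) / (7) = 0.809
  r = (-9 - (-2)·-0.661 - (1.4)·0.809) / (4.4) = -2.603
Iteration 3:
  p = (5 - (3)·0.809 - (-2.8)·-2.603) / (9.8) = -0.481
  q = (11 - (-1)·-0.481 - (-2)·-2.603) / (7) = 0.759
  r = (-9 - (-2)·-0.481 - (1.4)·0.759) / (4.4) = -2.506
Residual b − A·x = (0.420, 0.194, 0.002); ∞-norm = 0.420

0.420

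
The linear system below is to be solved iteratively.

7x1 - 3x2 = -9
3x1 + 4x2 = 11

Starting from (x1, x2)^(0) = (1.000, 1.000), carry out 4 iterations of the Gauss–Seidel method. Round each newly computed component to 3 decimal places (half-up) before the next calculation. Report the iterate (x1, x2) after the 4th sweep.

(-0.055, 2.791)

Iteration 1:
  x1 = (-9 - (-3)·1.000) / (7) = -0.857
  x2 = (11 - (3)·-0.857) / (4) = 3.393
Iteration 2:
  x1 = (-9 - (-3)·3.393) / (7) = 0.168
  x2 = (11 - (3)·0.168) / (4) = 2.624
Iteration 3:
  x1 = (-9 - (-3)·2.624) / (7) = -0.161
  x2 = (11 - (3)·-0.161) / (4) = 2.871
Iteration 4:
  x1 = (-9 - (-3)·2.871) / (7) = -0.055
  x2 = (11 - (3)·-0.055) / (4) = 2.791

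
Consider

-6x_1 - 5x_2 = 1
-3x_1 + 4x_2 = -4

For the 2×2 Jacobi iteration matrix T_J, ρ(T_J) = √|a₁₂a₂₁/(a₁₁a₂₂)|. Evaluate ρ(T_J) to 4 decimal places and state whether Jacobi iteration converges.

a₁₂a₂₁/(a₁₁a₂₂) = (-5)·(-3) / ((-6)·(4)) = -0.625000
ρ = √|-0.625000| = √0.625000 = 0.7906
ρ < 1, so Jacobi converges

0.7906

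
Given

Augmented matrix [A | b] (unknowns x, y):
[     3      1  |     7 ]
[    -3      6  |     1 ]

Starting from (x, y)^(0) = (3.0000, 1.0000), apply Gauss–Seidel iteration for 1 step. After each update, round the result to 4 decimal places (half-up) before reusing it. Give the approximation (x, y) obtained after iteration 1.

(2.0000, 1.1667)

Iteration 1:
  x = (7 - (1)·1.0000) / (3) = 2.0000
  y = (1 - (-3)·2.0000) / (6) = 1.1667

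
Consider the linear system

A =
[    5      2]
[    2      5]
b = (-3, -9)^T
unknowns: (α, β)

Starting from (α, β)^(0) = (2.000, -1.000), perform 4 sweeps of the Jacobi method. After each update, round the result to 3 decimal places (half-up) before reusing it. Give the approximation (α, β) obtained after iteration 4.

(0.190, -1.835)

Iteration 1:
  α = (-3 - (2)·-1.000) / (5) = -0.200
  β = (-9 - (2)·2.000) / (5) = -2.600
Iteration 2:
  α = (-3 - (2)·-2.600) / (5) = 0.440
  β = (-9 - (2)·-0.200) / (5) = -1.720
Iteration 3:
  α = (-3 - (2)·-1.720) / (5) = 0.088
  β = (-9 - (2)·0.440) / (5) = -1.976
Iteration 4:
  α = (-3 - (2)·-1.976) / (5) = 0.190
  β = (-9 - (2)·0.088) / (5) = -1.835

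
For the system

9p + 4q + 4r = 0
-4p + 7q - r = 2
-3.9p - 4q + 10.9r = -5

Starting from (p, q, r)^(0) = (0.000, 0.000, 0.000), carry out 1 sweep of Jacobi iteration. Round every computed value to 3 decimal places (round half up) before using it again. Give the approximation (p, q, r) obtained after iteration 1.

(0.000, 0.286, -0.459)

Iteration 1:
  p = (0 - (4)·0.000 - (4)·0.000) / (9) = 0.000
  q = (2 - (-4)·0.000 - (-1)·0.000) / (7) = 0.286
  r = (-5 - (-3.9)·0.000 - (-4)·0.000) / (10.9) = -0.459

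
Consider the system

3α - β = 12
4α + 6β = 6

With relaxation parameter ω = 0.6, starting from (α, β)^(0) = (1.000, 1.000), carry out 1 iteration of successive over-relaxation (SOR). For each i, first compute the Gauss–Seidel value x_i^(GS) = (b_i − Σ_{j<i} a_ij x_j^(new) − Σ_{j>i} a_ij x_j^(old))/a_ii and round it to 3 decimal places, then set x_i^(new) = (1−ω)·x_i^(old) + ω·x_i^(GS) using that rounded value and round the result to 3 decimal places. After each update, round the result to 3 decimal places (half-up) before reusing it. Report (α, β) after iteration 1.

Iteration 1:
  α: GS value = (12 - (-1)·1.000) / (3) = 4.333;  α ← (1−ω)·1.000 + ω·4.333 = 3.000
  β: GS value = (6 - (4)·3.000) / (6) = -1.000;  β ← (1−ω)·1.000 + ω·-1.000 = -0.200

(3.000, -0.200)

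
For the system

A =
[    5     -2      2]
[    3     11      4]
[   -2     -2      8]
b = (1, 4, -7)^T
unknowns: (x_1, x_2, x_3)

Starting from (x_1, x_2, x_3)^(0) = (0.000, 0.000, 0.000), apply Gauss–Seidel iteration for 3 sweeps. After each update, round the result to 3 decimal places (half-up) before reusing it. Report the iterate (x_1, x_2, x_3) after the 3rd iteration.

Iteration 1:
  x_1 = (1 - (-2)·0.000 - (2)·0.000) / (5) = 0.200
  x_2 = (4 - (3)·0.200 - (4)·0.000) / (11) = 0.309
  x_3 = (-7 - (-2)·0.200 - (-2)·0.309) / (8) = -0.748
Iteration 2:
  x_1 = (1 - (-2)·0.309 - (2)·-0.748) / (5) = 0.623
  x_2 = (4 - (3)·0.623 - (4)·-0.748) / (11) = 0.466
  x_3 = (-7 - (-2)·0.623 - (-2)·0.466) / (8) = -0.603
Iteration 3:
  x_1 = (1 - (-2)·0.466 - (2)·-0.603) / (5) = 0.628
  x_2 = (4 - (3)·0.628 - (4)·-0.603) / (11) = 0.412
  x_3 = (-7 - (-2)·0.628 - (-2)·0.412) / (8) = -0.615

(0.628, 0.412, -0.615)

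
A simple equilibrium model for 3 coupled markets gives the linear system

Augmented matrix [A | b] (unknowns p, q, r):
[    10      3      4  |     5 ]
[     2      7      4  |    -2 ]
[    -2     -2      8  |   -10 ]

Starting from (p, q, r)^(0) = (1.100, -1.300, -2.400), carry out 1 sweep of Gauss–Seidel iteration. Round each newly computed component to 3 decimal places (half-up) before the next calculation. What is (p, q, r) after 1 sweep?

(1.850, 0.557, -0.648)

Iteration 1:
  p = (5 - (3)·-1.300 - (4)·-2.400) / (10) = 1.850
  q = (-2 - (2)·1.850 - (4)·-2.400) / (7) = 0.557
  r = (-10 - (-2)·1.850 - (-2)·0.557) / (8) = -0.648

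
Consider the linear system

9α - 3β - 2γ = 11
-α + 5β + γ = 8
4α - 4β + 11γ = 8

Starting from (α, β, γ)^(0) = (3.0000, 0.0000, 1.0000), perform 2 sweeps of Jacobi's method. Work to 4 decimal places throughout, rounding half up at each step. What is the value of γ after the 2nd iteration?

0.9293

Iteration 1:
  α = (11 - (-3)·0.0000 - (-2)·1.0000) / (9) = 1.4444
  β = (8 - (-1)·3.0000 - (1)·1.0000) / (5) = 2.0000
  γ = (8 - (4)·3.0000 - (-4)·0.0000) / (11) = -0.3636
Iteration 2:
  α = (11 - (-3)·2.0000 - (-2)·-0.3636) / (9) = 1.8081
  β = (8 - (-1)·1.4444 - (1)·-0.3636) / (5) = 1.9616
  γ = (8 - (4)·1.4444 - (-4)·2.0000) / (11) = 0.9293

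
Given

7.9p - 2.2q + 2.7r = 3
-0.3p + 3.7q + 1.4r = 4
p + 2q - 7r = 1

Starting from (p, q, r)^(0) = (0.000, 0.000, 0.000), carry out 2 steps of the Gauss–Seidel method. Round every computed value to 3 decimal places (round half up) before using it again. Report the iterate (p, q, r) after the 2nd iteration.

(0.611, 1.044, 0.243)

Iteration 1:
  p = (3 - (-2.2)·0.000 - (2.7)·0.000) / (7.9) = 0.380
  q = (4 - (-0.3)·0.380 - (1.4)·0.000) / (3.7) = 1.112
  r = (1 - (1)·0.380 - (2)·1.112) / (-7) = 0.229
Iteration 2:
  p = (3 - (-2.2)·1.112 - (2.7)·0.229) / (7.9) = 0.611
  q = (4 - (-0.3)·0.611 - (1.4)·0.229) / (3.7) = 1.044
  r = (1 - (1)·0.611 - (2)·1.044) / (-7) = 0.243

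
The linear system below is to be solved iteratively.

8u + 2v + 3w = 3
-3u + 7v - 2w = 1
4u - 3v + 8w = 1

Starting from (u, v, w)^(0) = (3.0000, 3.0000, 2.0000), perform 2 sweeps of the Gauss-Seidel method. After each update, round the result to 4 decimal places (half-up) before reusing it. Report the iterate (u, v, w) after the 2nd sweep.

Iteration 1:
  u = (3 - (2)·3.0000 - (3)·2.0000) / (8) = -1.1250
  v = (1 - (-3)·-1.1250 - (-2)·2.0000) / (7) = 0.2321
  w = (1 - (4)·-1.1250 - (-3)·0.2321) / (8) = 0.7745
Iteration 2:
  u = (3 - (2)·0.2321 - (3)·0.7745) / (8) = 0.0265
  v = (1 - (-3)·0.0265 - (-2)·0.7745) / (7) = 0.3755
  w = (1 - (4)·0.0265 - (-3)·0.3755) / (8) = 0.2526

(0.0265, 0.3755, 0.2526)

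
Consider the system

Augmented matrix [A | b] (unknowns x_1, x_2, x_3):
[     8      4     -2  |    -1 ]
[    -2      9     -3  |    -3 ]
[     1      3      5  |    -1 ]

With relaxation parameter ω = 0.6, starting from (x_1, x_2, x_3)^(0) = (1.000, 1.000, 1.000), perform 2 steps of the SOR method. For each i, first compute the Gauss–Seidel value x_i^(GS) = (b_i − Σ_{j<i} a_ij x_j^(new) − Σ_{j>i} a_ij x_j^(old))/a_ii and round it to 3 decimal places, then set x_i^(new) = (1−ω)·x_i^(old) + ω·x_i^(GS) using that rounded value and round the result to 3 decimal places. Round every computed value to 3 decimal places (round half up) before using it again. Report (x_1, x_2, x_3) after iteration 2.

Iteration 1:
  x_1: GS value = (-1 - (4)·1.000 - (-2)·1.000) / (8) = -0.375;  x_1 ← (1−ω)·1.000 + ω·-0.375 = 0.175
  x_2: GS value = (-3 - (-2)·0.175 - (-3)·1.000) / (9) = 0.039;  x_2 ← (1−ω)·1.000 + ω·0.039 = 0.423
  x_3: GS value = (-1 - (1)·0.175 - (3)·0.423) / (5) = -0.489;  x_3 ← (1−ω)·1.000 + ω·-0.489 = 0.107
Iteration 2:
  x_1: GS value = (-1 - (4)·0.423 - (-2)·0.107) / (8) = -0.310;  x_1 ← (1−ω)·0.175 + ω·-0.310 = -0.116
  x_2: GS value = (-3 - (-2)·-0.116 - (-3)·0.107) / (9) = -0.323;  x_2 ← (1−ω)·0.423 + ω·-0.323 = -0.025
  x_3: GS value = (-1 - (1)·-0.116 - (3)·-0.025) / (5) = -0.162;  x_3 ← (1−ω)·0.107 + ω·-0.162 = -0.054

(-0.116, -0.025, -0.054)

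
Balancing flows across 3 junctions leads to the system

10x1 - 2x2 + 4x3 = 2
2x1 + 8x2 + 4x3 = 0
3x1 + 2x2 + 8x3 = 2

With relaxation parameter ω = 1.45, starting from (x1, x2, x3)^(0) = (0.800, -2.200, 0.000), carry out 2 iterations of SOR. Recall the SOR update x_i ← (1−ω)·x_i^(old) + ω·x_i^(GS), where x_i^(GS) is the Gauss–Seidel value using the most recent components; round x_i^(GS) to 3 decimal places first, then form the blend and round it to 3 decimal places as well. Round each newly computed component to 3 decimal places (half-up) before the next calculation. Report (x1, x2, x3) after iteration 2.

Iteration 1:
  x1: GS value = (2 - (-2)·-2.200 - (4)·0.000) / (10) = -0.240;  x1 ← (1−ω)·0.800 + ω·-0.240 = -0.708
  x2: GS value = (0 - (2)·-0.708 - (4)·0.000) / (8) = 0.177;  x2 ← (1−ω)·-2.200 + ω·0.177 = 1.247
  x3: GS value = (2 - (3)·-0.708 - (2)·1.247) / (8) = 0.204;  x3 ← (1−ω)·0.000 + ω·0.204 = 0.296
Iteration 2:
  x1: GS value = (2 - (-2)·1.247 - (4)·0.296) / (10) = 0.331;  x1 ← (1−ω)·-0.708 + ω·0.331 = 0.799
  x2: GS value = (0 - (2)·0.799 - (4)·0.296) / (8) = -0.348;  x2 ← (1−ω)·1.247 + ω·-0.348 = -1.066
  x3: GS value = (2 - (3)·0.799 - (2)·-1.066) / (8) = 0.217;  x3 ← (1−ω)·0.296 + ω·0.217 = 0.181

(0.799, -1.066, 0.181)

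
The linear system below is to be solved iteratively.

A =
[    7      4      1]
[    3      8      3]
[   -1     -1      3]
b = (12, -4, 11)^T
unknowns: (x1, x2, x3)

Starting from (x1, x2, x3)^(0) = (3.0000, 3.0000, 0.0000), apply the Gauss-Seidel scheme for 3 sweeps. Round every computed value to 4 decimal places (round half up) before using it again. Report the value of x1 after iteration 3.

Iteration 1:
  x1 = (12 - (4)·3.0000 - (1)·0.0000) / (7) = 0.0000
  x2 = (-4 - (3)·0.0000 - (3)·0.0000) / (8) = -0.5000
  x3 = (11 - (-1)·0.0000 - (-1)·-0.5000) / (3) = 3.5000
Iteration 2:
  x1 = (12 - (4)·-0.5000 - (1)·3.5000) / (7) = 1.5000
  x2 = (-4 - (3)·1.5000 - (3)·3.5000) / (8) = -2.3750
  x3 = (11 - (-1)·1.5000 - (-1)·-2.3750) / (3) = 3.3750
Iteration 3:
  x1 = (12 - (4)·-2.3750 - (1)·3.3750) / (7) = 2.5893
  x2 = (-4 - (3)·2.5893 - (3)·3.3750) / (8) = -2.7366
  x3 = (11 - (-1)·2.5893 - (-1)·-2.7366) / (3) = 3.6176

2.5893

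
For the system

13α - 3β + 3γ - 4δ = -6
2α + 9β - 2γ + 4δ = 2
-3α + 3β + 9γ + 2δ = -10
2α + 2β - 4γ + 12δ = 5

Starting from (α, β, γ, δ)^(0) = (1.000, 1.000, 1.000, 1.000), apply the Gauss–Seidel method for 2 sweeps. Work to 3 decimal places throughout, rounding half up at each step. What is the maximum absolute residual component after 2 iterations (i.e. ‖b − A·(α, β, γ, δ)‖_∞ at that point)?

0.629

Iteration 1:
  α = (-6 - (-3)·1.000 - (3)·1.000 - (-4)·1.000) / (13) = -0.154
  β = (2 - (2)·-0.154 - (-2)·1.000 - (4)·1.000) / (9) = 0.034
  γ = (-10 - (-3)·-0.154 - (3)·0.034 - (2)·1.000) / (9) = -1.396
  δ = (5 - (2)·-0.154 - (2)·0.034 - (-4)·-1.396) / (12) = -0.029
Iteration 2:
  α = (-6 - (-3)·0.034 - (3)·-1.396 - (-4)·-0.029) / (13) = -0.140
  β = (2 - (2)·-0.140 - (-2)·-1.396 - (4)·-0.029) / (9) = -0.044
  γ = (-10 - (-3)·-0.140 - (3)·-0.044 - (2)·-0.029) / (9) = -1.137
  δ = (5 - (2)·-0.140 - (2)·-0.044 - (-4)·-1.137) / (12) = 0.068
Residual b − A·x = (-0.629, 0.130, -0.191, 0.004); ∞-norm = 0.629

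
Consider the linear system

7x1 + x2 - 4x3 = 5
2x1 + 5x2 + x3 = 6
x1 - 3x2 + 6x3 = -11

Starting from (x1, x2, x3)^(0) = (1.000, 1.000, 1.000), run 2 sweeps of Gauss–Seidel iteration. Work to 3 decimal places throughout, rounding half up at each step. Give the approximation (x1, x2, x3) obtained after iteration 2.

(-0.364, 1.696, -0.925)

Iteration 1:
  x1 = (5 - (1)·1.000 - (-4)·1.000) / (7) = 1.143
  x2 = (6 - (2)·1.143 - (1)·1.000) / (5) = 0.543
  x3 = (-11 - (1)·1.143 - (-3)·0.543) / (6) = -1.752
Iteration 2:
  x1 = (5 - (1)·0.543 - (-4)·-1.752) / (7) = -0.364
  x2 = (6 - (2)·-0.364 - (1)·-1.752) / (5) = 1.696
  x3 = (-11 - (1)·-0.364 - (-3)·1.696) / (6) = -0.925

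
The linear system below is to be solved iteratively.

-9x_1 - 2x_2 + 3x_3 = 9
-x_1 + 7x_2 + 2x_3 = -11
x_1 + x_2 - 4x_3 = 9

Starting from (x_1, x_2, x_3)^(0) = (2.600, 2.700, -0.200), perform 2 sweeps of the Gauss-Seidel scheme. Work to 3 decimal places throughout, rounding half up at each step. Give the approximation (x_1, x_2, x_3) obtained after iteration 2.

(-1.646, -0.919, -2.891)

Iteration 1:
  x_1 = (9 - (-2)·2.700 - (3)·-0.200) / (-9) = -1.667
  x_2 = (-11 - (-1)·-1.667 - (2)·-0.200) / (7) = -1.752
  x_3 = (9 - (1)·-1.667 - (1)·-1.752) / (-4) = -3.105
Iteration 2:
  x_1 = (9 - (-2)·-1.752 - (3)·-3.105) / (-9) = -1.646
  x_2 = (-11 - (-1)·-1.646 - (2)·-3.105) / (7) = -0.919
  x_3 = (9 - (1)·-1.646 - (1)·-0.919) / (-4) = -2.891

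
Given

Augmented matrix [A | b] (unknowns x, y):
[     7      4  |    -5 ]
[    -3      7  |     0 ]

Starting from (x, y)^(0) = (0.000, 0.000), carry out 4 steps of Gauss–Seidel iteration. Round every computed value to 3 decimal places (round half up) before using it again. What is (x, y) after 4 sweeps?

(-0.572, -0.245)

Iteration 1:
  x = (-5 - (4)·0.000) / (7) = -0.714
  y = (0 - (-3)·-0.714) / (7) = -0.306
Iteration 2:
  x = (-5 - (4)·-0.306) / (7) = -0.539
  y = (0 - (-3)·-0.539) / (7) = -0.231
Iteration 3:
  x = (-5 - (4)·-0.231) / (7) = -0.582
  y = (0 - (-3)·-0.582) / (7) = -0.249
Iteration 4:
  x = (-5 - (4)·-0.249) / (7) = -0.572
  y = (0 - (-3)·-0.572) / (7) = -0.245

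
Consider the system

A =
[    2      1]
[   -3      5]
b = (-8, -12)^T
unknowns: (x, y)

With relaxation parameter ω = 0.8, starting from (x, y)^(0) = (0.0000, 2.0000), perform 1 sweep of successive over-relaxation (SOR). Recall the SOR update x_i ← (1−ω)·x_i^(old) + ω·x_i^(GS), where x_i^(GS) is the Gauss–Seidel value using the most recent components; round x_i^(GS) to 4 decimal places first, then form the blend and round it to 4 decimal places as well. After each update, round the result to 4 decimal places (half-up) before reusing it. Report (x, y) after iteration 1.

(-4.0000, -3.4400)

Iteration 1:
  x: GS value = (-8 - (1)·2.0000) / (2) = -5.0000;  x ← (1−ω)·0.0000 + ω·-5.0000 = -4.0000
  y: GS value = (-12 - (-3)·-4.0000) / (5) = -4.8000;  y ← (1−ω)·2.0000 + ω·-4.8000 = -3.4400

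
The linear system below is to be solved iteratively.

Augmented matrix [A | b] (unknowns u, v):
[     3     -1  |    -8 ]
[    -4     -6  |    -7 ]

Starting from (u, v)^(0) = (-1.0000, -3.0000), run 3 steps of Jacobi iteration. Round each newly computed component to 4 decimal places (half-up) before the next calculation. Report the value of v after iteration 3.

2.5371

Iteration 1:
  u = (-8 - (-1)·-3.0000) / (3) = -3.6667
  v = (-7 - (-4)·-1.0000) / (-6) = 1.8333
Iteration 2:
  u = (-8 - (-1)·1.8333) / (3) = -2.0556
  v = (-7 - (-4)·-3.6667) / (-6) = 3.6111
Iteration 3:
  u = (-8 - (-1)·3.6111) / (3) = -1.4630
  v = (-7 - (-4)·-2.0556) / (-6) = 2.5371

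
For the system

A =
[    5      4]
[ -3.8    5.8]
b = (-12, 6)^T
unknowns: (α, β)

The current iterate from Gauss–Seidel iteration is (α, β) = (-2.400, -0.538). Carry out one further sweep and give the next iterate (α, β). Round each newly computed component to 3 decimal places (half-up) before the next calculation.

(-1.970, -0.256)

One sweep:
  α = (-12 - (4)·-0.538) / (5) = -1.970
  β = (6 - (-3.8)·-1.970) / (5.8) = -0.256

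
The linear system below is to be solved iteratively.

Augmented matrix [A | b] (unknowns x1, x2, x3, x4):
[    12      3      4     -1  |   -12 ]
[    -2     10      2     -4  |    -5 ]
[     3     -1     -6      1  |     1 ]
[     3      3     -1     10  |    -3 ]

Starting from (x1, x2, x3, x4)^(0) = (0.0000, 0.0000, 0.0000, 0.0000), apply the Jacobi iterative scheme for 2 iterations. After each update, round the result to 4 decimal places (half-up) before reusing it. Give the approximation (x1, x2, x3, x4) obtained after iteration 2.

Iteration 1:
  x1 = (-12 - (3)·0.0000 - (4)·0.0000 - (-1)·0.0000) / (12) = -1.0000
  x2 = (-5 - (-2)·0.0000 - (2)·0.0000 - (-4)·0.0000) / (10) = -0.5000
  x3 = (1 - (3)·0.0000 - (-1)·0.0000 - (1)·0.0000) / (-6) = -0.1667
  x4 = (-3 - (3)·0.0000 - (3)·0.0000 - (-1)·0.0000) / (10) = -0.3000
Iteration 2:
  x1 = (-12 - (3)·-0.5000 - (4)·-0.1667 - (-1)·-0.3000) / (12) = -0.8444
  x2 = (-5 - (-2)·-1.0000 - (2)·-0.1667 - (-4)·-0.3000) / (10) = -0.7867
  x3 = (1 - (3)·-1.0000 - (-1)·-0.5000 - (1)·-0.3000) / (-6) = -0.6333
  x4 = (-3 - (3)·-1.0000 - (3)·-0.5000 - (-1)·-0.1667) / (10) = 0.1333

(-0.8444, -0.7867, -0.6333, 0.1333)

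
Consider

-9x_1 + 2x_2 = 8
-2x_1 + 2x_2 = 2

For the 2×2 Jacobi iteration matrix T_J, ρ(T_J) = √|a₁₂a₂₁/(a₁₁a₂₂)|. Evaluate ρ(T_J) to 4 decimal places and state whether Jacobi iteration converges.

a₁₂a₂₁/(a₁₁a₂₂) = (2)·(-2) / ((-9)·(2)) = 0.222222
ρ = √|0.222222| = √0.222222 = 0.4714
ρ < 1, so Jacobi converges

0.4714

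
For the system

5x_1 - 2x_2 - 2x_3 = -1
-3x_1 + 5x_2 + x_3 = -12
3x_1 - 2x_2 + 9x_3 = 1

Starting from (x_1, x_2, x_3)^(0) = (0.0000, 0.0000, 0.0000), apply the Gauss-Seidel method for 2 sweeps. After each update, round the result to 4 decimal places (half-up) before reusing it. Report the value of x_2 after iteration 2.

Iteration 1:
  x_1 = (-1 - (-2)·0.0000 - (-2)·0.0000) / (5) = -0.2000
  x_2 = (-12 - (-3)·-0.2000 - (1)·0.0000) / (5) = -2.5200
  x_3 = (1 - (3)·-0.2000 - (-2)·-2.5200) / (9) = -0.3822
Iteration 2:
  x_1 = (-1 - (-2)·-2.5200 - (-2)·-0.3822) / (5) = -1.3609
  x_2 = (-12 - (-3)·-1.3609 - (1)·-0.3822) / (5) = -3.1401
  x_3 = (1 - (3)·-1.3609 - (-2)·-3.1401) / (9) = -0.1331

-3.1401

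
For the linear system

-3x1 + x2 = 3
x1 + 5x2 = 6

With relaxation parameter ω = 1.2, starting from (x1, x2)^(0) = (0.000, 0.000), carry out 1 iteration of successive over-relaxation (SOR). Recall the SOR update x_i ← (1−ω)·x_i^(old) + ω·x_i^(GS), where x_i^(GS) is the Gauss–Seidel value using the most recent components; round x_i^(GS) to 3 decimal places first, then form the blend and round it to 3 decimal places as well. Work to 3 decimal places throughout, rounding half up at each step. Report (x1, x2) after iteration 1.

(-1.200, 1.728)

Iteration 1:
  x1: GS value = (3 - (1)·0.000) / (-3) = -1.000;  x1 ← (1−ω)·0.000 + ω·-1.000 = -1.200
  x2: GS value = (6 - (1)·-1.200) / (5) = 1.440;  x2 ← (1−ω)·0.000 + ω·1.440 = 1.728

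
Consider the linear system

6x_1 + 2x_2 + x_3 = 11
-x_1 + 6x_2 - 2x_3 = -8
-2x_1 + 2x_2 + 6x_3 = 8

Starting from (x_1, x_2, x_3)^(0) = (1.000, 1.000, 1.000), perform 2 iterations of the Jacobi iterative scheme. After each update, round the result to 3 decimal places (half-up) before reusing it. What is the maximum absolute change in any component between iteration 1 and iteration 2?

0.722

Iteration 1:
  x_1 = (11 - (2)·1.000 - (1)·1.000) / (6) = 1.333
  x_2 = (-8 - (-1)·1.000 - (-2)·1.000) / (6) = -0.833
  x_3 = (8 - (-2)·1.000 - (2)·1.000) / (6) = 1.333
Iteration 2:
  x_1 = (11 - (2)·-0.833 - (1)·1.333) / (6) = 1.889
  x_2 = (-8 - (-1)·1.333 - (-2)·1.333) / (6) = -0.667
  x_3 = (8 - (-2)·1.333 - (2)·-0.833) / (6) = 2.055
Change: (0.556, 0.166, 0.722) → max |·| = 0.722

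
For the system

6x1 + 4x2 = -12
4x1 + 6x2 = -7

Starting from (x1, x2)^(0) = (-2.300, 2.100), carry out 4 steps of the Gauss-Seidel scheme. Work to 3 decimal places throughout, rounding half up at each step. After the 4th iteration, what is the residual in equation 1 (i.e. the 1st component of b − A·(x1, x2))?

Iteration 1:
  x1 = (-12 - (4)·2.100) / (6) = -3.400
  x2 = (-7 - (4)·-3.400) / (6) = 1.100
Iteration 2:
  x1 = (-12 - (4)·1.100) / (6) = -2.733
  x2 = (-7 - (4)·-2.733) / (6) = 0.655
Iteration 3:
  x1 = (-12 - (4)·0.655) / (6) = -2.437
  x2 = (-7 - (4)·-2.437) / (6) = 0.458
Iteration 4:
  x1 = (-12 - (4)·0.458) / (6) = -2.305
  x2 = (-7 - (4)·-2.305) / (6) = 0.370
Residual b − A·x = (0.350, 0.000)

0.350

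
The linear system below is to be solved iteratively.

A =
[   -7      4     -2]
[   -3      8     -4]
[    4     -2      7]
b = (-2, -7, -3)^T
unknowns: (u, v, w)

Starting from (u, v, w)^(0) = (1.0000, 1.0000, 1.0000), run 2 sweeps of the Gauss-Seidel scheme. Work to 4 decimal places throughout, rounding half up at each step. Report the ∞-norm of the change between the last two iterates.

Iteration 1:
  u = (-2 - (4)·1.0000 - (-2)·1.0000) / (-7) = 0.5714
  v = (-7 - (-3)·0.5714 - (-4)·1.0000) / (8) = -0.1607
  w = (-3 - (4)·0.5714 - (-2)·-0.1607) / (7) = -0.8010
Iteration 2:
  u = (-2 - (4)·-0.1607 - (-2)·-0.8010) / (-7) = 0.4227
  v = (-7 - (-3)·0.4227 - (-4)·-0.8010) / (8) = -1.1170
  w = (-3 - (4)·0.4227 - (-2)·-1.1170) / (7) = -0.9893
Change: (-0.1487, -0.9563, -0.1883) → max |·| = 0.9563

0.9563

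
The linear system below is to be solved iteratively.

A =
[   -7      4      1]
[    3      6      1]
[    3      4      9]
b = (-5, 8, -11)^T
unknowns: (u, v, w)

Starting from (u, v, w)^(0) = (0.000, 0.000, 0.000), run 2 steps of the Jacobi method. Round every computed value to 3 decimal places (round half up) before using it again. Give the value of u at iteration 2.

Iteration 1:
  u = (-5 - (4)·0.000 - (1)·0.000) / (-7) = 0.714
  v = (8 - (3)·0.000 - (1)·0.000) / (6) = 1.333
  w = (-11 - (3)·0.000 - (4)·0.000) / (9) = -1.222
Iteration 2:
  u = (-5 - (4)·1.333 - (1)·-1.222) / (-7) = 1.301
  v = (8 - (3)·0.714 - (1)·-1.222) / (6) = 1.180
  w = (-11 - (3)·0.714 - (4)·1.333) / (9) = -2.053

1.301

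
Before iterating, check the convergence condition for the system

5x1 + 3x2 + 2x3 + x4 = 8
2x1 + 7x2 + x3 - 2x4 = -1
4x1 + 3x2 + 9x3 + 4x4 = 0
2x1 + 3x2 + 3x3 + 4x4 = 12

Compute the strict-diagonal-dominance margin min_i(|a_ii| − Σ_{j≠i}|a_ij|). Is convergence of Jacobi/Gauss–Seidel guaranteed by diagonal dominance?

row 1: |5| − (3+2+1) = -1
row 2: |7| − (2+1+2) = 2
row 3: |9| − (4+3+4) = -2
row 4: |4| − (2+3+3) = -4
minimum over rows = -4 → not strictly diagonally dominant

-4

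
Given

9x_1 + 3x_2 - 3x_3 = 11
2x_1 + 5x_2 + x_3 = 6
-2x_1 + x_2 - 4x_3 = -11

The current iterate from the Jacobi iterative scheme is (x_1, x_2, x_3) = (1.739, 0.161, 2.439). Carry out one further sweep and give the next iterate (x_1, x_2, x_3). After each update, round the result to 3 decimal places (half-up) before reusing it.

One sweep:
  x_1 = (11 - (3)·0.161 - (-3)·2.439) / (9) = 1.982
  x_2 = (6 - (2)·1.739 - (1)·2.439) / (5) = 0.017
  x_3 = (-11 - (-2)·1.739 - (1)·0.161) / (-4) = 1.921

(1.982, 0.017, 1.921)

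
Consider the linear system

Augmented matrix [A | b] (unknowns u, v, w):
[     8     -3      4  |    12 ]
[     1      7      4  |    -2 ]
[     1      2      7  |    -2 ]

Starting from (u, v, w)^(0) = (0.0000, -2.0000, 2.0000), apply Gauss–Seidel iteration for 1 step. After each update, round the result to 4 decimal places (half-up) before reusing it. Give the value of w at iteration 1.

0.1480

Iteration 1:
  u = (12 - (-3)·-2.0000 - (4)·2.0000) / (8) = -0.2500
  v = (-2 - (1)·-0.2500 - (4)·2.0000) / (7) = -1.3929
  w = (-2 - (1)·-0.2500 - (2)·-1.3929) / (7) = 0.1480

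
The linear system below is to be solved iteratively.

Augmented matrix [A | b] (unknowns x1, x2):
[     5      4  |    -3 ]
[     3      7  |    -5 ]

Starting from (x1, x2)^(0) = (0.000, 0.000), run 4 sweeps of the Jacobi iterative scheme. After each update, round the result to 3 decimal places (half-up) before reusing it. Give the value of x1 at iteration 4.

-0.038

Iteration 1:
  x1 = (-3 - (4)·0.000) / (5) = -0.600
  x2 = (-5 - (3)·0.000) / (7) = -0.714
Iteration 2:
  x1 = (-3 - (4)·-0.714) / (5) = -0.029
  x2 = (-5 - (3)·-0.600) / (7) = -0.457
Iteration 3:
  x1 = (-3 - (4)·-0.457) / (5) = -0.234
  x2 = (-5 - (3)·-0.029) / (7) = -0.702
Iteration 4:
  x1 = (-3 - (4)·-0.702) / (5) = -0.038
  x2 = (-5 - (3)·-0.234) / (7) = -0.614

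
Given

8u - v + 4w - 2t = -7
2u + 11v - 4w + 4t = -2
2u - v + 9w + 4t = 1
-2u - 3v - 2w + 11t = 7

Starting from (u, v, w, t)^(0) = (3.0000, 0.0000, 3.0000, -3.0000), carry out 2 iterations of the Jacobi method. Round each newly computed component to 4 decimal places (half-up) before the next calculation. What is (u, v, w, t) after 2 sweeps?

(-0.6503, 0.0411, 0.1995, 0.6063)

Iteration 1:
  u = (-7 - (-1)·0.0000 - (4)·3.0000 - (-2)·-3.0000) / (8) = -3.1250
  v = (-2 - (2)·3.0000 - (-4)·3.0000 - (4)·-3.0000) / (11) = 1.4545
  w = (1 - (2)·3.0000 - (-1)·0.0000 - (4)·-3.0000) / (9) = 0.7778
  t = (7 - (-2)·3.0000 - (-3)·0.0000 - (-2)·3.0000) / (11) = 1.7273
Iteration 2:
  u = (-7 - (-1)·1.4545 - (4)·0.7778 - (-2)·1.7273) / (8) = -0.6503
  v = (-2 - (2)·-3.1250 - (-4)·0.7778 - (4)·1.7273) / (11) = 0.0411
  w = (1 - (2)·-3.1250 - (-1)·1.4545 - (4)·1.7273) / (9) = 0.1995
  t = (7 - (-2)·-3.1250 - (-3)·1.4545 - (-2)·0.7778) / (11) = 0.6063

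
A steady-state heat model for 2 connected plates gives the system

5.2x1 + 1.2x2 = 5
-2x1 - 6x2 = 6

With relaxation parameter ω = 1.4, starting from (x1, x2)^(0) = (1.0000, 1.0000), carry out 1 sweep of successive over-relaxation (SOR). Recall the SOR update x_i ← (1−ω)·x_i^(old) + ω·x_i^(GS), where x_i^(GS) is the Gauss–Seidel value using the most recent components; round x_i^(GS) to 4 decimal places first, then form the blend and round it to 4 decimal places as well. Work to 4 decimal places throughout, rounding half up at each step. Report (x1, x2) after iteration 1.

Iteration 1:
  x1: GS value = (5 - (1.2)·1.0000) / (5.2) = 0.7308;  x1 ← (1−ω)·1.0000 + ω·0.7308 = 0.6231
  x2: GS value = (6 - (-2)·0.6231) / (-6) = -1.2077;  x2 ← (1−ω)·1.0000 + ω·-1.2077 = -2.0908

(0.6231, -2.0908)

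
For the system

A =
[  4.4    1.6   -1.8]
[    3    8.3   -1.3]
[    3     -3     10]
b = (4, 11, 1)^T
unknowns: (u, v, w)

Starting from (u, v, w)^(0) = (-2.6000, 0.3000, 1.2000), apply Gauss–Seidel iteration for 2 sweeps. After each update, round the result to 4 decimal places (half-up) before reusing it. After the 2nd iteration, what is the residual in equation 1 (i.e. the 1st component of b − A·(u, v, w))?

Iteration 1:
  u = (4 - (1.6)·0.3000 - (-1.8)·1.2000) / (4.4) = 1.2909
  v = (11 - (3)·1.2909 - (-1.3)·1.2000) / (8.3) = 1.0467
  w = (1 - (3)·1.2909 - (-3)·1.0467) / (10) = 0.0267
Iteration 2:
  u = (4 - (1.6)·1.0467 - (-1.8)·0.0267) / (4.4) = 0.5394
  v = (11 - (3)·0.5394 - (-1.3)·0.0267) / (8.3) = 1.1345
  w = (1 - (3)·0.5394 - (-3)·1.1345) / (10) = 0.2785
Residual b − A·x = (0.3127, 0.3275, 0.0003)

0.3127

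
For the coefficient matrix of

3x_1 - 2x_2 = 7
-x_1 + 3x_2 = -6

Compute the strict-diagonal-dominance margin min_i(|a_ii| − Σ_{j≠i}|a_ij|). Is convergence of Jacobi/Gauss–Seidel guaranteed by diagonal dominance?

1

row 1: |3| − (2) = 1
row 2: |3| − (1) = 2
minimum over rows = 1 → strictly diagonally dominant (convergence guaranteed)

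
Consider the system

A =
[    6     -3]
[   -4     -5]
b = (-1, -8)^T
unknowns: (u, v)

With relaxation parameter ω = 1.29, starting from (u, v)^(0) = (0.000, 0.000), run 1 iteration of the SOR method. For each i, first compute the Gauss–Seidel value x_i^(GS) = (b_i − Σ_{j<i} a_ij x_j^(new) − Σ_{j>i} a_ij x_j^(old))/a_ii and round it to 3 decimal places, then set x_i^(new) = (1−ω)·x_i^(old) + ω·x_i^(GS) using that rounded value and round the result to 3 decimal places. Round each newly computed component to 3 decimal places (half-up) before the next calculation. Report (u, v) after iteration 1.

(-0.215, 2.286)

Iteration 1:
  u: GS value = (-1 - (-3)·0.000) / (6) = -0.167;  u ← (1−ω)·0.000 + ω·-0.167 = -0.215
  v: GS value = (-8 - (-4)·-0.215) / (-5) = 1.772;  v ← (1−ω)·0.000 + ω·1.772 = 2.286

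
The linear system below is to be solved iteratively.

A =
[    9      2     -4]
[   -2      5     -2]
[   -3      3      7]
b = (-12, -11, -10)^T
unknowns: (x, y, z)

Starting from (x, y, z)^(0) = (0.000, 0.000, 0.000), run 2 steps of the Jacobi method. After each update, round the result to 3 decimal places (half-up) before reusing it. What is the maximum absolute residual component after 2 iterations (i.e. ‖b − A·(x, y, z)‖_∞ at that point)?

Iteration 1:
  x = (-12 - (2)·0.000 - (-4)·0.000) / (9) = -1.333
  y = (-11 - (-2)·0.000 - (-2)·0.000) / (5) = -2.200
  z = (-10 - (-3)·0.000 - (3)·0.000) / (7) = -1.429
Iteration 2:
  x = (-12 - (2)·-2.200 - (-4)·-1.429) / (9) = -1.480
  y = (-11 - (-2)·-1.333 - (-2)·-1.429) / (5) = -3.305
  z = (-10 - (-3)·-1.333 - (3)·-2.200) / (7) = -1.057
Residual b − A·x = (3.702, 0.451, 2.874); ∞-norm = 3.702

3.702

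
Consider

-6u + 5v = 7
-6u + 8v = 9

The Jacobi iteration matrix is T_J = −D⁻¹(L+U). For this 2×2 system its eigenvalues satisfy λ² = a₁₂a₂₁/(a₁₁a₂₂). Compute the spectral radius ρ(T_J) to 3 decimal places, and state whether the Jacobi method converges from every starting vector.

a₁₂a₂₁/(a₁₁a₂₂) = (5)·(-6) / ((-6)·(8)) = 0.625000
ρ = √|0.625000| = √0.625000 = 0.791
ρ < 1, so Jacobi converges

0.791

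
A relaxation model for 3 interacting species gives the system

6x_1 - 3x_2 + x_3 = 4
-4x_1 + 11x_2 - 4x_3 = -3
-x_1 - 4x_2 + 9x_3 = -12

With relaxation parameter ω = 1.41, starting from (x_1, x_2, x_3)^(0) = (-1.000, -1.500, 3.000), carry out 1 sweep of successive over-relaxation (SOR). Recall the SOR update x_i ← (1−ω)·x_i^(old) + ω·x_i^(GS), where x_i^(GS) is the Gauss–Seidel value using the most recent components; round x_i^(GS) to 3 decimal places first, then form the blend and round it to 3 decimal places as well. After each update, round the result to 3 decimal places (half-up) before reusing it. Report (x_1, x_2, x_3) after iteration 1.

(-0.412, 1.557, -2.199)

Iteration 1:
  x_1: GS value = (4 - (-3)·-1.500 - (1)·3.000) / (6) = -0.583;  x_1 ← (1−ω)·-1.000 + ω·-0.583 = -0.412
  x_2: GS value = (-3 - (-4)·-0.412 - (-4)·3.000) / (11) = 0.668;  x_2 ← (1−ω)·-1.500 + ω·0.668 = 1.557
  x_3: GS value = (-12 - (-1)·-0.412 - (-4)·1.557) / (9) = -0.687;  x_3 ← (1−ω)·3.000 + ω·-0.687 = -2.199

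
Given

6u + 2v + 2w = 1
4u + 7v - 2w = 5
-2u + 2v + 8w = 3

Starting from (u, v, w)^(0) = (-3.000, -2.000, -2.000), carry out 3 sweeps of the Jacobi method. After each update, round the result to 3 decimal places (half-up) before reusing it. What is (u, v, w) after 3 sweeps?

Iteration 1:
  u = (1 - (2)·-2.000 - (2)·-2.000) / (6) = 1.500
  v = (5 - (4)·-3.000 - (-2)·-2.000) / (7) = 1.857
  w = (3 - (-2)·-3.000 - (2)·-2.000) / (8) = 0.125
Iteration 2:
  u = (1 - (2)·1.857 - (2)·0.125) / (6) = -0.494
  v = (5 - (4)·1.500 - (-2)·0.125) / (7) = -0.107
  w = (3 - (-2)·1.500 - (2)·1.857) / (8) = 0.286
Iteration 3:
  u = (1 - (2)·-0.107 - (2)·0.286) / (6) = 0.107
  v = (5 - (4)·-0.494 - (-2)·0.286) / (7) = 1.078
  w = (3 - (-2)·-0.494 - (2)·-0.107) / (8) = 0.278

(0.107, 1.078, 0.278)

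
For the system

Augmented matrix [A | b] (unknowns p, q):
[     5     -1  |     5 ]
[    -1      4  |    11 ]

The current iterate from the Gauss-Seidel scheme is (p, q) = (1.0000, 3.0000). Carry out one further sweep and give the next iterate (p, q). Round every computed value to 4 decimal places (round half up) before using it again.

One sweep:
  p = (5 - (-1)·3.0000) / (5) = 1.6000
  q = (11 - (-1)·1.6000) / (4) = 3.1500

(1.6000, 3.1500)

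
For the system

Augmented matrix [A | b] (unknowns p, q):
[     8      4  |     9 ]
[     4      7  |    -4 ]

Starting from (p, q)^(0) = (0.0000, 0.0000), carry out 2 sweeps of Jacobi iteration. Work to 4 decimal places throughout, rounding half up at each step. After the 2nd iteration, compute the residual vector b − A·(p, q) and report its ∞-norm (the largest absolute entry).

Iteration 1:
  p = (9 - (4)·0.0000) / (8) = 1.1250
  q = (-4 - (4)·0.0000) / (7) = -0.5714
Iteration 2:
  p = (9 - (4)·-0.5714) / (8) = 1.4107
  q = (-4 - (4)·1.1250) / (7) = -1.2143
Residual b − A·x = (2.5716, -1.1427); ∞-norm = 2.5716

2.5716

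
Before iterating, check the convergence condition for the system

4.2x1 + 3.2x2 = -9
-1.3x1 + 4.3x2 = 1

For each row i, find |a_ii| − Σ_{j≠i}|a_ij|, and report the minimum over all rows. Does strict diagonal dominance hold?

1

row 1: |4.2| − (3.2) = 1
row 2: |4.3| − (1.3) = 3
minimum over rows = 1 → strictly diagonally dominant (convergence guaranteed)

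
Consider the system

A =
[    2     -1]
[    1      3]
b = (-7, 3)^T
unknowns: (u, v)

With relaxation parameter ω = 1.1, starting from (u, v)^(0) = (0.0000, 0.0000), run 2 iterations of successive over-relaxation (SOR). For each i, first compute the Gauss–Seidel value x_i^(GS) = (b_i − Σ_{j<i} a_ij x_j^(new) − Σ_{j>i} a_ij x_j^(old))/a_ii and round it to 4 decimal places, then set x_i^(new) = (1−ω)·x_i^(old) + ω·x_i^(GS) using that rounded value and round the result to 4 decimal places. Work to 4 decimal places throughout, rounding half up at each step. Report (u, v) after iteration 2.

Iteration 1:
  u: GS value = (-7 - (-1)·0.0000) / (2) = -3.5000;  u ← (1−ω)·0.0000 + ω·-3.5000 = -3.8500
  v: GS value = (3 - (1)·-3.8500) / (3) = 2.2833;  v ← (1−ω)·0.0000 + ω·2.2833 = 2.5116
Iteration 2:
  u: GS value = (-7 - (-1)·2.5116) / (2) = -2.2442;  u ← (1−ω)·-3.8500 + ω·-2.2442 = -2.0836
  v: GS value = (3 - (1)·-2.0836) / (3) = 1.6945;  v ← (1−ω)·2.5116 + ω·1.6945 = 1.6128

(-2.0836, 1.6128)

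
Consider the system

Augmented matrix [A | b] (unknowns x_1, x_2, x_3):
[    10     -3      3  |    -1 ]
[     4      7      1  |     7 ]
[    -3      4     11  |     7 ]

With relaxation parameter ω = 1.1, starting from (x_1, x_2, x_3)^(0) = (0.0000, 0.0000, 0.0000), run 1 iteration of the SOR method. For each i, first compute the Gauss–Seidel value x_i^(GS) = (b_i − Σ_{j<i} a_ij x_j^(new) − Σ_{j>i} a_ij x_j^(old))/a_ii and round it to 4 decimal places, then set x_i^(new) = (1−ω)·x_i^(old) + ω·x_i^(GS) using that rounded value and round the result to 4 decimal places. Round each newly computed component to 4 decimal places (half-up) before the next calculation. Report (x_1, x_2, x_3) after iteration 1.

(-0.1100, 1.1692, 0.1993)

Iteration 1:
  x_1: GS value = (-1 - (-3)·0.0000 - (3)·0.0000) / (10) = -0.1000;  x_1 ← (1−ω)·0.0000 + ω·-0.1000 = -0.1100
  x_2: GS value = (7 - (4)·-0.1100 - (1)·0.0000) / (7) = 1.0629;  x_2 ← (1−ω)·0.0000 + ω·1.0629 = 1.1692
  x_3: GS value = (7 - (-3)·-0.1100 - (4)·1.1692) / (11) = 0.1812;  x_3 ← (1−ω)·0.0000 + ω·0.1812 = 0.1993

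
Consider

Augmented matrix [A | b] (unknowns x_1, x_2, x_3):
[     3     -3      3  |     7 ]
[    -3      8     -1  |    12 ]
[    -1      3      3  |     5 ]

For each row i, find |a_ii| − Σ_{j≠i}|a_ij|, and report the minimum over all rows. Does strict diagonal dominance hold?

-3

row 1: |3| − (3+3) = -3
row 2: |8| − (3+1) = 4
row 3: |3| − (1+3) = -1
minimum over rows = -3 → not strictly diagonally dominant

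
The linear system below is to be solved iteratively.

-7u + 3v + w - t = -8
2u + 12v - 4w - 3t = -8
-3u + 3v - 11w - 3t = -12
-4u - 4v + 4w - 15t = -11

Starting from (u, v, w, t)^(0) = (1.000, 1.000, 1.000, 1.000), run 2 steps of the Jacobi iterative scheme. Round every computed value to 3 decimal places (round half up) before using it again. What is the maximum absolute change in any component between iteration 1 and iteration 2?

Iteration 1:
  u = (-8 - (3)·1.000 - (1)·1.000 - (-1)·1.000) / (-7) = 1.571
  v = (-8 - (2)·1.000 - (-4)·1.000 - (-3)·1.000) / (12) = -0.250
  w = (-12 - (-3)·1.000 - (3)·1.000 - (-3)·1.000) / (-11) = 0.818
  t = (-11 - (-4)·1.000 - (-4)·1.000 - (4)·1.000) / (-15) = 0.467
Iteration 2:
  u = (-8 - (3)·-0.250 - (1)·0.818 - (-1)·0.467) / (-7) = 1.086
  v = (-8 - (2)·1.571 - (-4)·0.818 - (-3)·0.467) / (12) = -0.539
  w = (-12 - (-3)·1.571 - (3)·-0.250 - (-3)·0.467) / (-11) = 0.467
  t = (-11 - (-4)·1.571 - (-4)·-0.250 - (4)·0.818) / (-15) = 0.599
Change: (-0.485, -0.289, -0.351, 0.132) → max |·| = 0.485

0.485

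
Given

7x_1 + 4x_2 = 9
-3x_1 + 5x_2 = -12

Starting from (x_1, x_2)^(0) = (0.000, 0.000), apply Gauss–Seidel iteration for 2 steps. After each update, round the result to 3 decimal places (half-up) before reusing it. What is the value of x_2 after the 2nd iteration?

Iteration 1:
  x_1 = (9 - (4)·0.000) / (7) = 1.286
  x_2 = (-12 - (-3)·1.286) / (5) = -1.628
Iteration 2:
  x_1 = (9 - (4)·-1.628) / (7) = 2.216
  x_2 = (-12 - (-3)·2.216) / (5) = -1.070

-1.070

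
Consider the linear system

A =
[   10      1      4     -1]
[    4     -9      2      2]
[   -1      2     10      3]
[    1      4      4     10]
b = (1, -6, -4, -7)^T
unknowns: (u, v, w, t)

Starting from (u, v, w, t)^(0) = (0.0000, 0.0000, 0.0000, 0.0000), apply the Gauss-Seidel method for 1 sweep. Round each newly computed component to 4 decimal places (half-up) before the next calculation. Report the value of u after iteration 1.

0.1000

Iteration 1:
  u = (1 - (1)·0.0000 - (4)·0.0000 - (-1)·0.0000) / (10) = 0.1000
  v = (-6 - (4)·0.1000 - (2)·0.0000 - (2)·0.0000) / (-9) = 0.7111
  w = (-4 - (-1)·0.1000 - (2)·0.7111 - (3)·0.0000) / (10) = -0.5322
  t = (-7 - (1)·0.1000 - (4)·0.7111 - (4)·-0.5322) / (10) = -0.7816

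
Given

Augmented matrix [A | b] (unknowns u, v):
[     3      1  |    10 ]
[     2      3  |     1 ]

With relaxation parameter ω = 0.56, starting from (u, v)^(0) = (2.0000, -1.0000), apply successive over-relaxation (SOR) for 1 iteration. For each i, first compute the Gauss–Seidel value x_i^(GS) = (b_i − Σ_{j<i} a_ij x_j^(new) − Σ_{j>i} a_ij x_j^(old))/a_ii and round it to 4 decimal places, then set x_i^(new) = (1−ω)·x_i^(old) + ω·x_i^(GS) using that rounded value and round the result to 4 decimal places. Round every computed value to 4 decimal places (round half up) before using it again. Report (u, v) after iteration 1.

(2.9334, -1.3485)

Iteration 1:
  u: GS value = (10 - (1)·-1.0000) / (3) = 3.6667;  u ← (1−ω)·2.0000 + ω·3.6667 = 2.9334
  v: GS value = (1 - (2)·2.9334) / (3) = -1.6223;  v ← (1−ω)·-1.0000 + ω·-1.6223 = -1.3485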